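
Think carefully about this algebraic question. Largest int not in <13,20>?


gcd(13,20)=1 => F=ab-a-b=13*20-13-20=260-33=227


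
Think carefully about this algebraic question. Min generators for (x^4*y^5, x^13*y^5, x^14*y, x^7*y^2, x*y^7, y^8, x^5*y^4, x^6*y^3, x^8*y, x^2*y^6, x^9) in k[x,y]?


Remove redundant (divisible by others).
x^14*y redundant.
x^13*y^5 redundant.
Min: x^9, x^8*y, x^7*y^2, x^6*y^3, x^5*y^4, x^4*y^5, x^2*y^6, x*y^7, y^8
Count=9


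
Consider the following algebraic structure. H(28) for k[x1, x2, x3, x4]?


C(d+n-1,n-1)=C(31,3)=4495


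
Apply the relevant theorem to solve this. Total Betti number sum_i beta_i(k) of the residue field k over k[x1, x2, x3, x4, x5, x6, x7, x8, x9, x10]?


Koszul resolution: beta_i(k)=C(n,i), n=10
sum_i C(10,i) = 2^10 = 1024


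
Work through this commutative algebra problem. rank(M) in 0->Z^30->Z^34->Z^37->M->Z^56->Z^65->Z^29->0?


Alt sum=0:
(-1)^0*30 + (-1)^1*34 + (-1)^2*37 + (-1)^3*? + (-1)^4*56 + (-1)^5*65 + (-1)^6*29=0
rank(M)=53


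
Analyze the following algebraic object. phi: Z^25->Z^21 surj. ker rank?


rank(ker) = 25-21 = 4


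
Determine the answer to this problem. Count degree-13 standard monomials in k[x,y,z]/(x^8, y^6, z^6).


Need i<8, j<6, k<6 with i+j+k=13.
For each i, j ranges over max(0,13-i-5)..min(5,13-i):
  i=0: j in [8,5] -> 0
  i=1: j in [7,5] -> 0
  i=2: j in [6,5] -> 0
  i=3: j in [5,5] -> 1
  i=4: j in [4,5] -> 2
  i=5: j in [3,5] -> 3
  i=6: j in [2,5] -> 4
  i=7: j in [1,5] -> 5
H(13) = 0+0+0+1+2+3+4+5 = 15


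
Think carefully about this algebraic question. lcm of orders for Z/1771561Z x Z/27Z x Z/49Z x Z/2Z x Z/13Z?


Exponent = lcm of the cyclic orders; pairwise coprime => product.
11^6*3^3*7^2*2^1*13^1=1771561*27*49*2*13=60938155278


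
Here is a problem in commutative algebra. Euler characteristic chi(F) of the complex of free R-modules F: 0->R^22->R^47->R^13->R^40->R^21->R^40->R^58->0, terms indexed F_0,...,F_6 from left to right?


chi = sum (-1)^i * rank:
(-1)^0*22=22
(-1)^1*47=-47
(-1)^2*13=13
(-1)^3*40=-40
(-1)^4*21=21
(-1)^5*40=-40
(-1)^6*58=58
chi=-13


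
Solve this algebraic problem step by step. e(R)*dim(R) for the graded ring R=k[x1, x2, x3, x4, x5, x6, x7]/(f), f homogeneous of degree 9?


e(R)=deg(f)=9, dim(R)=7-1=6
e*dim=9*6=54


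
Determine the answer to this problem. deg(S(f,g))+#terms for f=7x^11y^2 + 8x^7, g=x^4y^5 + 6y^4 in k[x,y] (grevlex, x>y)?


LT(f)=7x^11y^2, LT(g)=x^4y^5
lcm(LM)=x^11y^5
S(f,g) (scaled by 7 to clear denominators) = y^3*f - 7x^7*g = -42x^7y^4 + 8x^7y^3
2 terms, deg 11.
11+2=13


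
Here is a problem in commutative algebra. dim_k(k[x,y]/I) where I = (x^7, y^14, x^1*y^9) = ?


k[x,y]/I, I = (x^7, y^14, x^1*y^9)
Rect: 7x14=98. Corner: (7-1)x(14-9)=30.
dim = 98-30 = 68


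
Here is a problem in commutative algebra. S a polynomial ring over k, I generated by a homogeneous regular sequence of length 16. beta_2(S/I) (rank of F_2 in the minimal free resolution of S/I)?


Regular sequence => Koszul complex is the minimal free resolution.
Syz_1 minimally generated by Koszul relations f_i*e_j - f_j*e_i (i<j): mu(Syz_1) = beta_2 = C(m,2) = m(m-1)/2
m=16
16*15/2 = 120


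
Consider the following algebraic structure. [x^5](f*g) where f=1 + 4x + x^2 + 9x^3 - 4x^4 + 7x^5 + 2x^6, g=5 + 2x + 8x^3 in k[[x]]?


[x^5] = sum a_i*b_j, i+j=5
  1*8=8
  -4*2=-8
  7*5=35
Sum=35


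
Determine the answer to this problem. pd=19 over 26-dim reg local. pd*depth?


pd+depth=26
depth=26-19=7
pd*depth=19*7=133


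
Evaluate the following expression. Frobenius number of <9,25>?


gcd(9,25)=1 => F=ab-a-b=9*25-9-25=225-34=191


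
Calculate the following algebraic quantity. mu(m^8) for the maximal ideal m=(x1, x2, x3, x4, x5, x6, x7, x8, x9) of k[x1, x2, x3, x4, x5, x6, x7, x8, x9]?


Graded Nakayama: mu(m^d) = dim_k (m^d/m^(d+1)) = #degree-8 monomials in 9 vars
C(n+d-1,d)=C(16,8)=12870


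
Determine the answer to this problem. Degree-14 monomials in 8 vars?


C(d+n-1,n-1)=C(21,7)=116280


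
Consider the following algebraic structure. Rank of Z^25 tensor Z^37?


rank(M(x)N) = rank(M)*rank(N)
25*37 = 925


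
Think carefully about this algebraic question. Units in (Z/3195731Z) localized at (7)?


Local ring = Z/2401Z.
phi(2401) = 7^3*(7-1) = 2058


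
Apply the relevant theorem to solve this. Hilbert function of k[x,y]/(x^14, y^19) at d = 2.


k[x,y], I = (x^14, y^19), d = 2
Need i < 14 and d-i < 19.
Range: 0 <= i <= 2.
H(2) = 3


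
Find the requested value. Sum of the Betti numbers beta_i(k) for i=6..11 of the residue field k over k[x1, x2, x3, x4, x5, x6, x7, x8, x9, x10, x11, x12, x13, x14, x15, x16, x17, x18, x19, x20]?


Koszul resolution: beta_i(k)=C(n,i), n=20
C(20,6)=38760, C(20,7)=77520, C(20,8)=125970, C(20,9)=167960, C(20,10)=184756, C(20,11)=167960
Sum=762926


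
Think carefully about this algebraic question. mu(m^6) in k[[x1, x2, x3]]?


C(n+d-1,d)=C(8,6)=28


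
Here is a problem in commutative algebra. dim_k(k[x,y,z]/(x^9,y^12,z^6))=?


Basis: x^iy^jz^k, i<9,j<12,k<6
9*12*6=648


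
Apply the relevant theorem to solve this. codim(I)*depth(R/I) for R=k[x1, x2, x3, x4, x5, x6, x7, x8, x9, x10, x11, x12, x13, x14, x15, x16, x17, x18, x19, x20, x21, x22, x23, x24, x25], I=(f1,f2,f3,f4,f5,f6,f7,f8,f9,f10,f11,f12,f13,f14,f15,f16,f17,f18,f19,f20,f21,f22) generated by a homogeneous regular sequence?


codim=22, depth=dim(R/I)=25-22=3
Product=22*3=66


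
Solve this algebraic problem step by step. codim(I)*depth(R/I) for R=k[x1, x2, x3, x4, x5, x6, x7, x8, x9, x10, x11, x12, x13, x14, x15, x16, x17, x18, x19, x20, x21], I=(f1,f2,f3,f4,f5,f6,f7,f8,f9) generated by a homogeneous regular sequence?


codim=9, depth=dim(R/I)=21-9=12
Product=9*12=108


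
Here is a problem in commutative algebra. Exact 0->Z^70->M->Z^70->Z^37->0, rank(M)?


Alt sum=0:
(-1)^0*70 + (-1)^1*? + (-1)^2*70 + (-1)^3*37=0
rank(M)=103


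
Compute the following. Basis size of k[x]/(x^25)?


Basis: 1,x,...,x^24
dim=25


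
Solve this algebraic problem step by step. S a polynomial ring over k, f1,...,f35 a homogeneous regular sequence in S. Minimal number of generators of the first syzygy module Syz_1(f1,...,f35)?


Regular sequence => Koszul complex is the minimal free resolution.
Syz_1 minimally generated by Koszul relations f_i*e_j - f_j*e_i (i<j): mu(Syz_1) = beta_2 = C(m,2) = m(m-1)/2
m=35
35*34/2 = 595


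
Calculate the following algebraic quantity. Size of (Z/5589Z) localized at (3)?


3-primary part: 5589=3^5*23
Size=3^5=243


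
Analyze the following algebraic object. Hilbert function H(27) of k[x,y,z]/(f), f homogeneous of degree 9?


C(29,2)-C(20,2)=406-190=216


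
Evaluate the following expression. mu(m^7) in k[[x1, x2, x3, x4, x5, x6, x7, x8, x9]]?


C(n+d-1,d)=C(15,7)=6435


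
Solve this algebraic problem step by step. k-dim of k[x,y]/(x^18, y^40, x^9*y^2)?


k[x,y]/I, I = (x^18, y^40, x^9*y^2)
Rect: 18x40=720. Corner: (18-9)x(40-2)=342.
dim = 720-342 = 378


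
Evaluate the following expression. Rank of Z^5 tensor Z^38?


rank(M(x)N) = rank(M)*rank(N)
5*38 = 190


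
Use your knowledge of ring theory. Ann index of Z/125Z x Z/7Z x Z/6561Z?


Exponent = lcm of the cyclic orders; pairwise coprime => product.
5^3*7^1*3^8=125*7*6561=5740875


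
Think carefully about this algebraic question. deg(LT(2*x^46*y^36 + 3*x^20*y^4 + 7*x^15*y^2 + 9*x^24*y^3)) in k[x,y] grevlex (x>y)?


LT: 2*x^46*y^36
deg_x=46, deg_y=36
Total=46+36=82


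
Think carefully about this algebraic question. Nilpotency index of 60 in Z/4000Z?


60^k mod 4000:
k=1: 60
k=2: 3600
k=3: 0
First zero at k = 3


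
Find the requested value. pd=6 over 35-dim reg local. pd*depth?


pd+depth=35
depth=35-6=29
pd*depth=6*29=174


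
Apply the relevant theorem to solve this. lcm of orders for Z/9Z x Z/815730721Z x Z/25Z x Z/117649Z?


Exponent = lcm of the cyclic orders; pairwise coprime => product.
3^2*13^8*5^2*7^6=9*815730721*25*117649=21593228308859025


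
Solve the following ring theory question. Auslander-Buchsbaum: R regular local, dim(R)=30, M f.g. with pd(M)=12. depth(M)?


pd+depth=depth(R)=30
depth=30-12=18


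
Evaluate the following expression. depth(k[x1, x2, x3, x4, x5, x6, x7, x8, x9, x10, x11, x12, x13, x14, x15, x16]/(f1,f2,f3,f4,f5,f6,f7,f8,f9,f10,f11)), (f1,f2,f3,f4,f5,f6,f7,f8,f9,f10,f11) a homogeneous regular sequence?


depth(R)=16
depth(R/I)=16-11=5


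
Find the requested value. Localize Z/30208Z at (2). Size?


2-primary part: 30208=2^9*59
Size=2^9=512


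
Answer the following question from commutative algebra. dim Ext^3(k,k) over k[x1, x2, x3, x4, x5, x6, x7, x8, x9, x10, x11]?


C(n,i)=C(11,3)=165


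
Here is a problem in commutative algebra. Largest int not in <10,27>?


gcd(10,27)=1 => F=ab-a-b=10*27-10-27=270-37=233


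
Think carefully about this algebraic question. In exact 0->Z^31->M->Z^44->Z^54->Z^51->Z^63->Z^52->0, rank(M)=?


Alt sum=0:
(-1)^0*31 + (-1)^1*? + (-1)^2*44 + (-1)^3*54 + (-1)^4*51 + (-1)^5*63 + (-1)^6*52=0
rank(M)=61


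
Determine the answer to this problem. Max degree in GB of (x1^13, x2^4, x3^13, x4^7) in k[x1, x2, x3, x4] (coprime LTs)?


Pure powers, coprime LTs => already GB.
Degrees: 13, 4, 13, 7
Max=13


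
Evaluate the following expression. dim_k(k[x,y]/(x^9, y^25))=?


Basis: x^i*y^j, i<9, j<25
9*25=225


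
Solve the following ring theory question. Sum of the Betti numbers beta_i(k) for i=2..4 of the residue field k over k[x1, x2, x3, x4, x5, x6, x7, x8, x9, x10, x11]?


Koszul resolution: beta_i(k)=C(n,i), n=11
C(11,2)=55, C(11,3)=165, C(11,4)=330
Sum=550


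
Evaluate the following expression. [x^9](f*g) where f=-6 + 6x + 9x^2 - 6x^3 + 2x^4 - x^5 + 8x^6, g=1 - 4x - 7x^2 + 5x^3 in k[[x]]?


[x^9] = sum a_i*b_j, i+j=9
  8*5=40
Sum=40


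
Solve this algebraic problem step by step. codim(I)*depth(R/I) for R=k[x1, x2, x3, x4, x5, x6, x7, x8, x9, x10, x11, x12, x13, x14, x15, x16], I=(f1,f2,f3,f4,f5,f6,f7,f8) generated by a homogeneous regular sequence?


codim=8, depth=dim(R/I)=16-8=8
Product=8*8=64


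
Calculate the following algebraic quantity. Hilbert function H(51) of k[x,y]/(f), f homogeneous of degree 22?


H(t)=d for t>=d-1.
d=22, t=51
H(51)=22


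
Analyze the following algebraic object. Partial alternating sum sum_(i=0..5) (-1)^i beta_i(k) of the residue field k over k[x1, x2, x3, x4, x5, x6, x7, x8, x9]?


Koszul resolution: beta_i(k)=C(n,i), n=9
sum_(i=0..p) (-1)^i C(n,i) = (-1)^p C(n-1,p)
(-1)^5*C(8,5) = (-1)^5*56 = -56


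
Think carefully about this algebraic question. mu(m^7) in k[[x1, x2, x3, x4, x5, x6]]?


C(n+d-1,d)=C(12,7)=792


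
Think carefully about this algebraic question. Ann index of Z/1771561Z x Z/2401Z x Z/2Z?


Exponent = lcm of the cyclic orders; pairwise coprime => product.
11^6*7^4*2^1=1771561*2401*2=8507035922


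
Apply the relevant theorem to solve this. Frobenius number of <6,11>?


gcd(6,11)=1 => F=ab-a-b=6*11-6-11=66-17=49


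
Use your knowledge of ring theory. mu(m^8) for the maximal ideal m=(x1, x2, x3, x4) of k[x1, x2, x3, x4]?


Graded Nakayama: mu(m^d) = dim_k (m^d/m^(d+1)) = #degree-8 monomials in 4 vars
C(n+d-1,d)=C(11,8)=165


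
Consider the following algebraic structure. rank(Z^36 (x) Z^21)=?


rank(M(x)N) = rank(M)*rank(N)
36*21 = 756


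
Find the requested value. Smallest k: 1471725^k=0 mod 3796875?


1471725^k mod 3796875:
k=1: 1471725
k=2: 1569375
k=3: 0
First zero at k = 3


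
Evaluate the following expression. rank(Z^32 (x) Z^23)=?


rank(M(x)N) = rank(M)*rank(N)
32*23 = 736


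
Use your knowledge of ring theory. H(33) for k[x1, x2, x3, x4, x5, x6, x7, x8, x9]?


C(d+n-1,n-1)=C(41,8)=95548245


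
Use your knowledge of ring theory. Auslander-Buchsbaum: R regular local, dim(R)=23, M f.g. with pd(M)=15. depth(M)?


pd+depth=depth(R)=23
depth=23-15=8


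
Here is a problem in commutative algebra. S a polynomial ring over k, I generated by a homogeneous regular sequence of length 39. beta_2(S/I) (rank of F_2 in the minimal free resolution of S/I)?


Regular sequence => Koszul complex is the minimal free resolution.
Syz_1 minimally generated by Koszul relations f_i*e_j - f_j*e_i (i<j): mu(Syz_1) = beta_2 = C(m,2) = m(m-1)/2
m=39
39*38/2 = 741


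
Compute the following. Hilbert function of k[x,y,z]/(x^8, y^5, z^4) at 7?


Need i<8, j<5, k<4 with i+j+k=7.
For each i, j ranges over max(0,7-i-3)..min(4,7-i):
  i=0: j in [4,4] -> 1
  i=1: j in [3,4] -> 2
  i=2: j in [2,4] -> 3
  i=3: j in [1,4] -> 4
  i=4: j in [0,3] -> 4
  i=5: j in [0,2] -> 3
  i=6: j in [0,1] -> 2
  i=7: j in [0,0] -> 1
H(7) = 1+2+3+4+4+3+2+1 = 20


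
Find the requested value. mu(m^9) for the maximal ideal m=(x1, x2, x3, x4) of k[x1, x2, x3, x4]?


Graded Nakayama: mu(m^d) = dim_k (m^d/m^(d+1)) = #degree-9 monomials in 4 vars
C(n+d-1,d)=C(12,9)=220


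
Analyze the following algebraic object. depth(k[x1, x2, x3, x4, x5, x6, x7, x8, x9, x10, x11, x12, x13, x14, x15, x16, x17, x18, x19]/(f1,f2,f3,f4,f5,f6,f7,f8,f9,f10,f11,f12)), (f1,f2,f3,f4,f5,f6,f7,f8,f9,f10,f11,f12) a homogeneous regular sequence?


depth(R)=19
depth(R/I)=19-12=7


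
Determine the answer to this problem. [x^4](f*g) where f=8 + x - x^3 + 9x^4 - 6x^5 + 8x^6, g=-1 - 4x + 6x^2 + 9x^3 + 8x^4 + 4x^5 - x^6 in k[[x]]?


[x^4] = sum a_i*b_j, i+j=4
  8*8=64
  1*9=9
  -1*-4=4
  9*-1=-9
Sum=68


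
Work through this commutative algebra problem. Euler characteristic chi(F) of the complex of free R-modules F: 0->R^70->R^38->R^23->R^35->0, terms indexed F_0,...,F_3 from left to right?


chi = sum (-1)^i * rank:
(-1)^0*70=70
(-1)^1*38=-38
(-1)^2*23=23
(-1)^3*35=-35
chi=20


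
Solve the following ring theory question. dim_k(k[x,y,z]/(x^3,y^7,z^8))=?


Basis: x^iy^jz^k, i<3,j<7,k<8
3*7*8=168


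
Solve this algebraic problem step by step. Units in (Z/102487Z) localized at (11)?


Local ring = Z/14641Z.
phi(14641) = 11^3*(11-1) = 13310


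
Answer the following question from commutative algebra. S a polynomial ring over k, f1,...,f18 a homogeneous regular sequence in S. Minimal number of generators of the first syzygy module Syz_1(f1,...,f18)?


Regular sequence => Koszul complex is the minimal free resolution.
Syz_1 minimally generated by Koszul relations f_i*e_j - f_j*e_i (i<j): mu(Syz_1) = beta_2 = C(m,2) = m(m-1)/2
m=18
18*17/2 = 153


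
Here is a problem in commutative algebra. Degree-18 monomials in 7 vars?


C(d+n-1,n-1)=C(24,6)=134596


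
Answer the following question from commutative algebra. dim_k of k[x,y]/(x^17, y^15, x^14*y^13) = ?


k[x,y]/I, I = (x^17, y^15, x^14*y^13)
Rect: 17x15=255. Corner: (17-14)x(15-13)=6.
dim = 255-6 = 249


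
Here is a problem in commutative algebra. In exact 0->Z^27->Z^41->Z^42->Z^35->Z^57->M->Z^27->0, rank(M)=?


Alt sum=0:
(-1)^0*27 + (-1)^1*41 + (-1)^2*42 + (-1)^3*35 + (-1)^4*57 + (-1)^5*? + (-1)^6*27=0
rank(M)=77


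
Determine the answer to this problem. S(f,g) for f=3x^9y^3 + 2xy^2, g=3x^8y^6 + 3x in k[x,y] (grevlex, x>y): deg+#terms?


LT(f)=3x^9y^3, LT(g)=3x^8y^6
lcm(LM)=x^9y^6
S(f,g) (scaled by 9 to clear denominators) = 3y^3*f - 3x*g = 6xy^5 - 9x^2
2 terms, deg 6.
6+2=8


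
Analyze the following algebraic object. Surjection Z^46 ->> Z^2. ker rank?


rank(ker) = 46-2 = 44


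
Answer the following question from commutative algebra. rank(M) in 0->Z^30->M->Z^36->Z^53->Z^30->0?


Alt sum=0:
(-1)^0*30 + (-1)^1*? + (-1)^2*36 + (-1)^3*53 + (-1)^4*30=0
rank(M)=43


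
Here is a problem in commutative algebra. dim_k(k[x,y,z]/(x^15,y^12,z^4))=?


Basis: x^iy^jz^k, i<15,j<12,k<4
15*12*4=720


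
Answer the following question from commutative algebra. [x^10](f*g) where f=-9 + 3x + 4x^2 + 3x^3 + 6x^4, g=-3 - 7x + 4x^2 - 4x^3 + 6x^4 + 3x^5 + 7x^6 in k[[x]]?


[x^10] = sum a_i*b_j, i+j=10
  6*7=42
Sum=42


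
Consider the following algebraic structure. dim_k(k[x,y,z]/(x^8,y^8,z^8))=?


Basis: x^iy^jz^k, i<8,j<8,k<8
8*8*8=512


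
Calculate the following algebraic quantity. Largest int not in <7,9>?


gcd(7,9)=1 => F=ab-a-b=7*9-7-9=63-16=47


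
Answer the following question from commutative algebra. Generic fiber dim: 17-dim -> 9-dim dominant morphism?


dim(fiber)=dim(X)-dim(Y)=17-9=8


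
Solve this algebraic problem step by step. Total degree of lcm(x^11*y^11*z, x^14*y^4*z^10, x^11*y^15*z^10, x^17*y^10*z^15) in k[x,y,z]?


lcm = componentwise max:
x: max(11,14,11,17)=17
y: max(11,4,15,10)=15
z: max(1,10,10,15)=15
Total=17+15+15=47


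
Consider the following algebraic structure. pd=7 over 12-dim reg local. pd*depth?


pd+depth=12
depth=12-7=5
pd*depth=7*5=35


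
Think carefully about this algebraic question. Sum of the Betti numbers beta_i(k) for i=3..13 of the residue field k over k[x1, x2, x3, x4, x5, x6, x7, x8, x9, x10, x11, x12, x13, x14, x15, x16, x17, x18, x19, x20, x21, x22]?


Koszul resolution: beta_i(k)=C(n,i), n=22
C(22,3)=1540, C(22,4)=7315, C(22,5)=26334, C(22,6)=74613, C(22,7)=170544, C(22,8)=319770, C(22,9)=497420, C(22,10)=646646, C(22,11)=705432, C(22,12)=646646, C(22,13)=497420
Sum=3593680


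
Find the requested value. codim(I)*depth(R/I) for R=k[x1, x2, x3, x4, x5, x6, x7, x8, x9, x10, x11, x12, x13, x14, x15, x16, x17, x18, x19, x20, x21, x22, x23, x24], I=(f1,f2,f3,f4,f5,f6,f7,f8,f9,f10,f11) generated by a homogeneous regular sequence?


codim=11, depth=dim(R/I)=24-11=13
Product=11*13=143


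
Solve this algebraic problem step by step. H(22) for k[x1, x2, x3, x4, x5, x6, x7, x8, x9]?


C(d+n-1,n-1)=C(30,8)=5852925


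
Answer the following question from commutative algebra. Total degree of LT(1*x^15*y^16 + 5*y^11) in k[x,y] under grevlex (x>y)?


LT: 1*x^15*y^16
deg_x=15, deg_y=16
Total=15+16=31


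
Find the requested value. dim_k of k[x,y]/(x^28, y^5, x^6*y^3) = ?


k[x,y]/I, I = (x^28, y^5, x^6*y^3)
Rect: 28x5=140. Corner: (28-6)x(5-3)=44.
dim = 140-44 = 96


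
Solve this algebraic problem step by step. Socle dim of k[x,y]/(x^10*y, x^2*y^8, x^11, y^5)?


Socle = ann(m) = span of standard monomials u with x*u, y*u in I (staircase corners).
Redundant generators: x^2*y^8
Minimal generators: x^11, x^10*y, y^5
Corners: x^9y^4, x^10
Socle dim=2


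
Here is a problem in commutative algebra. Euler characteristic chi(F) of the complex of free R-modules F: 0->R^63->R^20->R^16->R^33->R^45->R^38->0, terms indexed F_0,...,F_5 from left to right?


chi = sum (-1)^i * rank:
(-1)^0*63=63
(-1)^1*20=-20
(-1)^2*16=16
(-1)^3*33=-33
(-1)^4*45=45
(-1)^5*38=-38
chi=33


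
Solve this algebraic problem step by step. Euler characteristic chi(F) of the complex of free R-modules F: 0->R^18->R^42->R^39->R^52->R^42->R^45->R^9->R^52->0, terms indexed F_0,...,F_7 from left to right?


chi = sum (-1)^i * rank:
(-1)^0*18=18
(-1)^1*42=-42
(-1)^2*39=39
(-1)^3*52=-52
(-1)^4*42=42
(-1)^5*45=-45
(-1)^6*9=9
(-1)^7*52=-52
chi=-83


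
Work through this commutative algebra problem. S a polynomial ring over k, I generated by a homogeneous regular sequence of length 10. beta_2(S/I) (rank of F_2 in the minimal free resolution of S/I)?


Regular sequence => Koszul complex is the minimal free resolution.
Syz_1 minimally generated by Koszul relations f_i*e_j - f_j*e_i (i<j): mu(Syz_1) = beta_2 = C(m,2) = m(m-1)/2
m=10
10*9/2 = 45


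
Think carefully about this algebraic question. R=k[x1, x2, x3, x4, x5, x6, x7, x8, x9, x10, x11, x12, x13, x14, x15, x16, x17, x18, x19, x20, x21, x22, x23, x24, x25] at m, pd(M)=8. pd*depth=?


pd+depth=25
depth=25-8=17
pd*depth=8*17=136


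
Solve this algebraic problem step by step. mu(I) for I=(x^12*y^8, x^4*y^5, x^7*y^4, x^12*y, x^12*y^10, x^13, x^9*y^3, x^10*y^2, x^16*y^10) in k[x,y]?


Remove redundant (divisible by others).
x^12*y^8 redundant.
x^12*y^10 redundant.
x^16*y^10 redundant.
Min: x^13, x^12*y, x^10*y^2, x^9*y^3, x^7*y^4, x^4*y^5
Count=6


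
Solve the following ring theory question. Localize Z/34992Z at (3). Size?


3-primary part: 34992=3^7*16
Size=3^7=2187


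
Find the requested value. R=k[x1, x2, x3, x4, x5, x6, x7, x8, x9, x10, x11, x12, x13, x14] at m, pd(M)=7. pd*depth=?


pd+depth=14
depth=14-7=7
pd*depth=7*7=49


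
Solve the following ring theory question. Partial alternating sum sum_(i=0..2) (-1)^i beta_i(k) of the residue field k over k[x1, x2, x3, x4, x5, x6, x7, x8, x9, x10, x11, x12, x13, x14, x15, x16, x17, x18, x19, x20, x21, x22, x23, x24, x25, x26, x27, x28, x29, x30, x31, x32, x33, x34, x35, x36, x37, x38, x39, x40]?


Koszul resolution: beta_i(k)=C(n,i), n=40
sum_(i=0..p) (-1)^i C(n,i) = (-1)^p C(n-1,p)
(-1)^2*C(39,2) = (-1)^2*741 = 741


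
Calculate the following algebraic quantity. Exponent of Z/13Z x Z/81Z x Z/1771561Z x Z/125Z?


Exponent = lcm of the cyclic orders; pairwise coprime => product.
13^1*3^4*11^6*5^3=13*81*1771561*125=233181716625


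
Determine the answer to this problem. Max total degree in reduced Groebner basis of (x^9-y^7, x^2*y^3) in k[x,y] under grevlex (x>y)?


LT(f1)=x^9, LT(f2)=x^2y^3, lcm=x^9y^3
S(f1,f2) = y^3*f1 - x^7*f2 = -y^10
Reduced GB = {f1, f2, y^10}; degrees 9, 5, 10
Max = 10


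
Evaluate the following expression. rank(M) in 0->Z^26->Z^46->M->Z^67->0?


Alt sum=0:
(-1)^0*26 + (-1)^1*46 + (-1)^2*? + (-1)^3*67=0
rank(M)=87


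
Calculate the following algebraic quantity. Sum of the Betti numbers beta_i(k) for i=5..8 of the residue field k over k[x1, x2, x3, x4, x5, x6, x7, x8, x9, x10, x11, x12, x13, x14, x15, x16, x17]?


Koszul resolution: beta_i(k)=C(n,i), n=17
C(17,5)=6188, C(17,6)=12376, C(17,7)=19448, C(17,8)=24310
Sum=62322


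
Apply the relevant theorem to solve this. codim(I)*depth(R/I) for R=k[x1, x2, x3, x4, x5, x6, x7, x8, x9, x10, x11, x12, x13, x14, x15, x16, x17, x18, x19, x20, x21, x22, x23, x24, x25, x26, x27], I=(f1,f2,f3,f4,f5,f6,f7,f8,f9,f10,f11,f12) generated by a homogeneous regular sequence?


codim=12, depth=dim(R/I)=27-12=15
Product=12*15=180


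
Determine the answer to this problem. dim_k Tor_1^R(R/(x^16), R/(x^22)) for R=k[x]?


Tor_1(R/I,R/J)=(I cap J)/IJ=(x^22)/(x^38)
dim=38-22=min(16,22)=16


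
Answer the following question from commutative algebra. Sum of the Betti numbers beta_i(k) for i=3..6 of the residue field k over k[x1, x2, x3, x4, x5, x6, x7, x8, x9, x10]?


Koszul resolution: beta_i(k)=C(n,i), n=10
C(10,3)=120, C(10,4)=210, C(10,5)=252, C(10,6)=210
Sum=792


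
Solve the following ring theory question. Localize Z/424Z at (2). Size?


2-primary part: 424=2^3*53
Size=2^3=8


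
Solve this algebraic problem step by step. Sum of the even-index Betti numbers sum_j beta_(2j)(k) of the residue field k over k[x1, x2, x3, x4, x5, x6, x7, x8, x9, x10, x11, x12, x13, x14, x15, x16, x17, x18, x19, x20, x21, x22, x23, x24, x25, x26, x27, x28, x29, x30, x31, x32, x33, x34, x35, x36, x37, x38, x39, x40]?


Koszul resolution: beta_i(k)=C(n,i), n=40
sum_even C(40,i) = 2^(n-1) = 2^39 = 549755813888


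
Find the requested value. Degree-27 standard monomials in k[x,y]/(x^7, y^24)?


k[x,y], I = (x^7, y^24), d = 27
Need i < 7 and d-i < 24.
Range: 4 <= i <= 6.
H(27) = 3


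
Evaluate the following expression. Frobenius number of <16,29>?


gcd(16,29)=1 => F=ab-a-b=16*29-16-29=464-45=419


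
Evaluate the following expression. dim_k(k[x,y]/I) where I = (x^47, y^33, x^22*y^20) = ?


k[x,y]/I, I = (x^47, y^33, x^22*y^20)
Rect: 47x33=1551. Corner: (47-22)x(33-20)=325.
dim = 1551-325 = 1226


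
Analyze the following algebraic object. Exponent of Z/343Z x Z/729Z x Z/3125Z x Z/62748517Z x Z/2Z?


Exponent = lcm of the cyclic orders; pairwise coprime => product.
7^3*3^6*5^5*13^7*2^1=343*729*3125*62748517*2=98062990189368750


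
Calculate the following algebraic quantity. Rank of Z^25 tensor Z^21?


rank(M(x)N) = rank(M)*rank(N)
25*21 = 525


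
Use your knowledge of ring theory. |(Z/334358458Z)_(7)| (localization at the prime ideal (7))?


7-primary part: 334358458=7^8*58
Size=7^8=5764801


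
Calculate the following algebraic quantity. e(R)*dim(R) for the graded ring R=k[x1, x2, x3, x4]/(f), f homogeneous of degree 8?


e(R)=deg(f)=8, dim(R)=4-1=3
e*dim=8*3=24


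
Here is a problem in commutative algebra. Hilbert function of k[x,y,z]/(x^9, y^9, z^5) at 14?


Need i<9, j<9, k<5 with i+j+k=14.
For each i, j ranges over max(0,14-i-4)..min(8,14-i):
  i=0: j in [10,8] -> 0
  i=1: j in [9,8] -> 0
  i=2: j in [8,8] -> 1
  i=3: j in [7,8] -> 2
  i=4: j in [6,8] -> 3
  i=5: j in [5,8] -> 4
  i=6: j in [4,8] -> 5
  i=7: j in [3,7] -> 5
  i=8: j in [2,6] -> 5
H(14) = 0+0+1+2+3+4+5+5+5 = 25


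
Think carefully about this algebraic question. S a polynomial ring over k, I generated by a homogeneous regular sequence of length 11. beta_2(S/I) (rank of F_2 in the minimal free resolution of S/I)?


Regular sequence => Koszul complex is the minimal free resolution.
Syz_1 minimally generated by Koszul relations f_i*e_j - f_j*e_i (i<j): mu(Syz_1) = beta_2 = C(m,2) = m(m-1)/2
m=11
11*10/2 = 55


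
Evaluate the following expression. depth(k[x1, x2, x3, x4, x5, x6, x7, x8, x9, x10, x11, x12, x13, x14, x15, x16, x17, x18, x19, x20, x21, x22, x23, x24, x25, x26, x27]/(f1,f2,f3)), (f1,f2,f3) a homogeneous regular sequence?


depth(R)=27
depth(R/I)=27-3=24


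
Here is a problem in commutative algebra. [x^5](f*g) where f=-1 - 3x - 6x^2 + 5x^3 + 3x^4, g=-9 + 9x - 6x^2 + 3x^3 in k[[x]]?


[x^5] = sum a_i*b_j, i+j=5
  -6*3=-18
  5*-6=-30
  3*9=27
Sum=-21


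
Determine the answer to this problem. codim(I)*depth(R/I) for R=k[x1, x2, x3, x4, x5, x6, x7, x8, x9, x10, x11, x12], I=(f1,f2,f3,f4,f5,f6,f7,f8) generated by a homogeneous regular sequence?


codim=8, depth=dim(R/I)=12-8=4
Product=8*4=32


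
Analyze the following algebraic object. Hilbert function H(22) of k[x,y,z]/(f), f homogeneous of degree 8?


C(24,2)-C(16,2)=276-120=156


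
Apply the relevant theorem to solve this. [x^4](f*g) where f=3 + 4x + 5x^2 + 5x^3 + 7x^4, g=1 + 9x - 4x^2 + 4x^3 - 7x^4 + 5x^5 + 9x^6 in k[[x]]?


[x^4] = sum a_i*b_j, i+j=4
  3*-7=-21
  4*4=16
  5*-4=-20
  5*9=45
  7*1=7
Sum=27


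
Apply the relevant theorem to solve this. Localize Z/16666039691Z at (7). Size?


7-primary part: 16666039691=7^10*59
Size=7^10=282475249


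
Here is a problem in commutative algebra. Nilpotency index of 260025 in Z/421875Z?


260025^k mod 421875:
k=1: 260025
k=2: 360000
k=3: 0
First zero at k = 3


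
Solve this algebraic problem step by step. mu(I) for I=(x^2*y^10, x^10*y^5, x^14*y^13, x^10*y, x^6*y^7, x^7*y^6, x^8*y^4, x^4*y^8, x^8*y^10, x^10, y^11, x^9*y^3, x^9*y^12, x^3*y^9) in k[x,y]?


Remove redundant (divisible by others).
x^14*y^13 redundant.
x^10*y redundant.
x^9*y^12 redundant.
x^10*y^5 redundant.
x^8*y^10 redundant.
Min: x^10, x^9*y^3, x^8*y^4, x^7*y^6, x^6*y^7, x^4*y^8, x^3*y^9, x^2*y^10, y^11
Count=9


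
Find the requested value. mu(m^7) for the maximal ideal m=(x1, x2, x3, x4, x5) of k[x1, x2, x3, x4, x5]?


Graded Nakayama: mu(m^d) = dim_k (m^d/m^(d+1)) = #degree-7 monomials in 5 vars
C(n+d-1,d)=C(11,7)=330


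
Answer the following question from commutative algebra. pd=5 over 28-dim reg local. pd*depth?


pd+depth=28
depth=28-5=23
pd*depth=5*23=115


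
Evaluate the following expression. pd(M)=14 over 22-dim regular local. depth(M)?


pd+depth=depth(R)=22
depth=22-14=8


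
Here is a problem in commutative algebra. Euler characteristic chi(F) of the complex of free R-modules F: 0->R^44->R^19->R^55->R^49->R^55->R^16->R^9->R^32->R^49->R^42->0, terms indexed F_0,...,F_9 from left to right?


chi = sum (-1)^i * rank:
(-1)^0*44=44
(-1)^1*19=-19
(-1)^2*55=55
(-1)^3*49=-49
(-1)^4*55=55
(-1)^5*16=-16
(-1)^6*9=9
(-1)^7*32=-32
(-1)^8*49=49
(-1)^9*42=-42
chi=54


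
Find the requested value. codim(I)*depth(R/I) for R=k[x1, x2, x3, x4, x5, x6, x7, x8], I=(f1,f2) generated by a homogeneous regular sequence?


codim=2, depth=dim(R/I)=8-2=6
Product=2*6=12


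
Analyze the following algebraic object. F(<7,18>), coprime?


gcd(7,18)=1 => F=ab-a-b=7*18-7-18=126-25=101


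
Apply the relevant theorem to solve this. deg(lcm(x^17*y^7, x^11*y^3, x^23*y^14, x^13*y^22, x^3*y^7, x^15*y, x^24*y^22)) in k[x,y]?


lcm = componentwise max:
x: max(17,11,23,13,3,15,24)=24
y: max(7,3,14,22,7,1,22)=22
Total=24+22=46


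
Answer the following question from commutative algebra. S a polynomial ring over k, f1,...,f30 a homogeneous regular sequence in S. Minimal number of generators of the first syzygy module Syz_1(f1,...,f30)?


Regular sequence => Koszul complex is the minimal free resolution.
Syz_1 minimally generated by Koszul relations f_i*e_j - f_j*e_i (i<j): mu(Syz_1) = beta_2 = C(m,2) = m(m-1)/2
m=30
30*29/2 = 435


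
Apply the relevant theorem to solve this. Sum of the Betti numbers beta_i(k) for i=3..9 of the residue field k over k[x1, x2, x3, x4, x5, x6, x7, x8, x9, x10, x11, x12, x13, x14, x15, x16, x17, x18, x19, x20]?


Koszul resolution: beta_i(k)=C(n,i), n=20
C(20,3)=1140, C(20,4)=4845, C(20,5)=15504, C(20,6)=38760, C(20,7)=77520, C(20,8)=125970, C(20,9)=167960
Sum=431699


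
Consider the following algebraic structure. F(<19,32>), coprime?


gcd(19,32)=1 => F=ab-a-b=19*32-19-32=608-51=557


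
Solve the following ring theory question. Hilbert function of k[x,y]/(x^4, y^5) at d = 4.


k[x,y], I = (x^4, y^5), d = 4
Need i < 4 and d-i < 5.
Range: 0 <= i <= 3.
H(4) = 4


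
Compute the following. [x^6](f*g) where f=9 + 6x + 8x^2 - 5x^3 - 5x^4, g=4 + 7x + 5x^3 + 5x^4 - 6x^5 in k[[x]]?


[x^6] = sum a_i*b_j, i+j=6
  6*-6=-36
  8*5=40
  -5*5=-25
Sum=-21


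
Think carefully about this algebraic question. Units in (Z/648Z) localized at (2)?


Local ring = Z/8Z.
phi(8) = 2^2*(2-1) = 4


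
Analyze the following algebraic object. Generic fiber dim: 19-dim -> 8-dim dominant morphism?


dim(fiber)=dim(X)-dim(Y)=19-8=11


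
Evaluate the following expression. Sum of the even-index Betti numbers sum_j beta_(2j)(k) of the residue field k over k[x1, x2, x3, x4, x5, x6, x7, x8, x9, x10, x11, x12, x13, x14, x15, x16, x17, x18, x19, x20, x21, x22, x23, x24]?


Koszul resolution: beta_i(k)=C(n,i), n=24
sum_even C(24,i) = 2^(n-1) = 2^23 = 8388608


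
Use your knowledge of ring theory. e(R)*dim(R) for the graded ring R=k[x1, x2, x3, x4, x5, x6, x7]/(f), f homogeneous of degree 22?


e(R)=deg(f)=22, dim(R)=7-1=6
e*dim=22*6=132


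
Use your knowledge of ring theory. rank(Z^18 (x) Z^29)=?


rank(M(x)N) = rank(M)*rank(N)
18*29 = 522


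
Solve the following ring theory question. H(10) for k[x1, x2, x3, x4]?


C(d+n-1,n-1)=C(13,3)=286


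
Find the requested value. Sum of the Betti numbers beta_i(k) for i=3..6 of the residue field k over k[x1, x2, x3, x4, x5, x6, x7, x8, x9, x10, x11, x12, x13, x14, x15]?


Koszul resolution: beta_i(k)=C(n,i), n=15
C(15,3)=455, C(15,4)=1365, C(15,5)=3003, C(15,6)=5005
Sum=9828


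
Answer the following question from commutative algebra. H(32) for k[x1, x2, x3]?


C(d+n-1,n-1)=C(34,2)=561


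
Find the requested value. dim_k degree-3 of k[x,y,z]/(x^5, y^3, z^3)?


Need i<5, j<3, k<3 with i+j+k=3.
For each i, j ranges over max(0,3-i-2)..min(2,3-i):
  i=0: j in [1,2] -> 2
  i=1: j in [0,2] -> 3
  i=2: j in [0,1] -> 2
  i=3: j in [0,0] -> 1
H(3) = 2+3+2+1 = 8


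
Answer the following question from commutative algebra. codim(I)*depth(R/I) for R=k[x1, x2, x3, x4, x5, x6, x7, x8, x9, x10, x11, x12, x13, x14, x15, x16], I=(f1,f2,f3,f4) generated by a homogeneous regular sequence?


codim=4, depth=dim(R/I)=16-4=12
Product=4*12=48


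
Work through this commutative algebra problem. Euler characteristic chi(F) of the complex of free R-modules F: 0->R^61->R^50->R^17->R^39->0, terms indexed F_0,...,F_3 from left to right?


chi = sum (-1)^i * rank:
(-1)^0*61=61
(-1)^1*50=-50
(-1)^2*17=17
(-1)^3*39=-39
chi=-11


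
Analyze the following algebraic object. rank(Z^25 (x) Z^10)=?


rank(M(x)N) = rank(M)*rank(N)
25*10 = 250


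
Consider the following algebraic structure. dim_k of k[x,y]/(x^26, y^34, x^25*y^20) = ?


k[x,y]/I, I = (x^26, y^34, x^25*y^20)
Rect: 26x34=884. Corner: (26-25)x(34-20)=14.
dim = 884-14 = 870


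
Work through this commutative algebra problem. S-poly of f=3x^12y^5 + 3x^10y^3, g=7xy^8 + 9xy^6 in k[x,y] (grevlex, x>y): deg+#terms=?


LT(f)=3x^12y^5, LT(g)=7xy^8
lcm(LM)=x^12y^8
S(f,g) (scaled by 21 to clear denominators) = 7y^3*f - 3x^11*g = -27x^12y^6 + 21x^10y^6
2 terms, deg 18.
18+2=20


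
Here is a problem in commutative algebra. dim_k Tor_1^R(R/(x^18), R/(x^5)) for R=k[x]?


Tor_1(R/I,R/J)=(I cap J)/IJ=(x^18)/(x^23)
dim=23-18=min(18,5)=5


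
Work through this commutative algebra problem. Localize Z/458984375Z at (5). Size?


5-primary part: 458984375=5^10*47
Size=5^10=9765625


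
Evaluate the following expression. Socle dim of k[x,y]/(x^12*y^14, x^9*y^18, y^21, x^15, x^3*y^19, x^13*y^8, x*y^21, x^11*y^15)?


Socle = ann(m) = span of standard monomials u with x*u, y*u in I (staircase corners).
Redundant generators: x*y^21
Minimal generators: x^15, x^13*y^8, x^12*y^14, x^11*y^15, x^9*y^18, x^3*y^19, y^21
Corners: x^2y^20, x^8y^18, x^10y^17, x^11y^14, x^12y^13, x^14y^7
Socle dim=6


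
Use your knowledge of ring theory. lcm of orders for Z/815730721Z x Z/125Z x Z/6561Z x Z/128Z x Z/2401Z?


Exponent = lcm of the cyclic orders; pairwise coprime => product.
13^8*5^3*3^8*2^7*7^4=815730721*125*6561*128*2401=205602787750638096000


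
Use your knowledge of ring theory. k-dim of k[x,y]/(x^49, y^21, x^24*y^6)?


k[x,y]/I, I = (x^49, y^21, x^24*y^6)
Rect: 49x21=1029. Corner: (49-24)x(21-6)=375.
dim = 1029-375 = 654


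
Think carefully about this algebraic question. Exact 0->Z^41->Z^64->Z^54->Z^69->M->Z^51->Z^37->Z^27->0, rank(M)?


Alt sum=0:
(-1)^0*41 + (-1)^1*64 + (-1)^2*54 + (-1)^3*69 + (-1)^4*? + (-1)^5*51 + (-1)^6*37 + (-1)^7*27=0
rank(M)=79


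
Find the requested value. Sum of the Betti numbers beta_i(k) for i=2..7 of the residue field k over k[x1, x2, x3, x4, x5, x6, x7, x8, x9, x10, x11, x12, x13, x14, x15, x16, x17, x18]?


Koszul resolution: beta_i(k)=C(n,i), n=18
C(18,2)=153, C(18,3)=816, C(18,4)=3060, C(18,5)=8568, C(18,6)=18564, C(18,7)=31824
Sum=62985


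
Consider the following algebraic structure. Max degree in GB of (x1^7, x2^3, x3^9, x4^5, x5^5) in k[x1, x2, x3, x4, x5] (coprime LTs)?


Pure powers, coprime LTs => already GB.
Degrees: 7, 3, 9, 5, 5
Max=9


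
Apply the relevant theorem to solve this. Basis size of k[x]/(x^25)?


Basis: 1,x,...,x^24
dim=25


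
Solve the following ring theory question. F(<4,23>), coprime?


gcd(4,23)=1 => F=ab-a-b=4*23-4-23=92-27=65


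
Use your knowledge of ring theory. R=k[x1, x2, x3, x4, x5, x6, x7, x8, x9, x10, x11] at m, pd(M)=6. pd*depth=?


pd+depth=11
depth=11-6=5
pd*depth=6*5=30


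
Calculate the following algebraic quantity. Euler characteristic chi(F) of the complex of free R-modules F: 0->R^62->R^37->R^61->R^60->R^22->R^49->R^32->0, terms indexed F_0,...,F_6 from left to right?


chi = sum (-1)^i * rank:
(-1)^0*62=62
(-1)^1*37=-37
(-1)^2*61=61
(-1)^3*60=-60
(-1)^4*22=22
(-1)^5*49=-49
(-1)^6*32=32
chi=31


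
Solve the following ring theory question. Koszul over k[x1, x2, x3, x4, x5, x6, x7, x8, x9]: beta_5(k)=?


C(n,i)=C(9,5)=126


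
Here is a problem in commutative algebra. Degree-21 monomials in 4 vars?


C(d+n-1,n-1)=C(24,3)=2024


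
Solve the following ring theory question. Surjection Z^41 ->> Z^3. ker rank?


rank(ker) = 41-3 = 38


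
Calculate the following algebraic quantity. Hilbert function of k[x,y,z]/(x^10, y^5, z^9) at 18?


Need i<10, j<5, k<9 with i+j+k=18.
For each i, j ranges over max(0,18-i-8)..min(4,18-i):
  i=0: j in [10,4] -> 0
  i=1: j in [9,4] -> 0
  i=2: j in [8,4] -> 0
  i=3: j in [7,4] -> 0
  i=4: j in [6,4] -> 0
  i=5: j in [5,4] -> 0
  i=6: j in [4,4] -> 1
  i=7: j in [3,4] -> 2
  i=8: j in [2,4] -> 3
  i=9: j in [1,4] -> 4
H(18) = 0+0+0+0+0+0+1+2+3+4 = 10


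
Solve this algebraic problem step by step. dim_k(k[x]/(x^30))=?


Basis: 1,x,...,x^29
dim=30


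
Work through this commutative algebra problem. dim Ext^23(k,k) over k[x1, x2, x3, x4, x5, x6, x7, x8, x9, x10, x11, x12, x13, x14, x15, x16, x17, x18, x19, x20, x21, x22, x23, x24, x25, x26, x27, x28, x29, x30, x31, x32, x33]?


C(n,i)=C(33,23)=92561040


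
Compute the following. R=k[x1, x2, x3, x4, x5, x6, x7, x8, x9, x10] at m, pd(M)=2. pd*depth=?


pd+depth=10
depth=10-2=8
pd*depth=2*8=16


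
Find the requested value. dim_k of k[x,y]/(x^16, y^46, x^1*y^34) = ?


k[x,y]/I, I = (x^16, y^46, x^1*y^34)
Rect: 16x46=736. Corner: (16-1)x(46-34)=180.
dim = 736-180 = 556


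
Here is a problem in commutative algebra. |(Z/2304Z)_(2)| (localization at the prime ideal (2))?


2-primary part: 2304=2^8*9
Size=2^8=256


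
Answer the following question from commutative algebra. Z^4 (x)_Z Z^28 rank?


rank(M(x)N) = rank(M)*rank(N)
4*28 = 112


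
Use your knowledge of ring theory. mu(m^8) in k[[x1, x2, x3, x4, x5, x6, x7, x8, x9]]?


C(n+d-1,d)=C(16,8)=12870


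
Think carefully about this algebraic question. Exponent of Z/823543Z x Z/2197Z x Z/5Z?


Exponent = lcm of the cyclic orders; pairwise coprime => product.
7^7*13^3*5^1=823543*2197*5=9046619855


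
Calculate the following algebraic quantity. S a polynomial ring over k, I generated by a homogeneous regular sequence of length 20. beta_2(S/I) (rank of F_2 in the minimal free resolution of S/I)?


Regular sequence => Koszul complex is the minimal free resolution.
Syz_1 minimally generated by Koszul relations f_i*e_j - f_j*e_i (i<j): mu(Syz_1) = beta_2 = C(m,2) = m(m-1)/2
m=20
20*19/2 = 190


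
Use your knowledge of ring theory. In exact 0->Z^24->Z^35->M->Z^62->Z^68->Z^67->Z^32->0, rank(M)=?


Alt sum=0:
(-1)^0*24 + (-1)^1*35 + (-1)^2*? + (-1)^3*62 + (-1)^4*68 + (-1)^5*67 + (-1)^6*32=0
rank(M)=40


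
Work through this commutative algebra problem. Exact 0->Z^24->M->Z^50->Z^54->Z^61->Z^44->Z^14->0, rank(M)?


Alt sum=0:
(-1)^0*24 + (-1)^1*? + (-1)^2*50 + (-1)^3*54 + (-1)^4*61 + (-1)^5*44 + (-1)^6*14=0
rank(M)=51


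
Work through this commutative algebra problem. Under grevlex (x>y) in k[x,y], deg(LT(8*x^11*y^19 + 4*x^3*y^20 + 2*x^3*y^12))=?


LT: 8*x^11*y^19
deg_x=11, deg_y=19
Total=11+19=30


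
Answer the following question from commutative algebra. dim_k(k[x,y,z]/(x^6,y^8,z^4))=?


Basis: x^iy^jz^k, i<6,j<8,k<4
6*8*4=192


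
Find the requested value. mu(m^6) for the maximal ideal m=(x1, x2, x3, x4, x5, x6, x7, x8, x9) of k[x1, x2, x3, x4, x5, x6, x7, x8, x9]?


Graded Nakayama: mu(m^d) = dim_k (m^d/m^(d+1)) = #degree-6 monomials in 9 vars
C(n+d-1,d)=C(14,6)=3003


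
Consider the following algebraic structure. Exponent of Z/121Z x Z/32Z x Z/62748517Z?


Exponent = lcm of the cyclic orders; pairwise coprime => product.
11^2*2^5*13^7=121*32*62748517=242962257824


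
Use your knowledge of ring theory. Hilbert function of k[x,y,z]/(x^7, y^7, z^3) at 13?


Need i<7, j<7, k<3 with i+j+k=13.
For each i, j ranges over max(0,13-i-2)..min(6,13-i):
  i=0: j in [11,6] -> 0
  i=1: j in [10,6] -> 0
  i=2: j in [9,6] -> 0
  i=3: j in [8,6] -> 0
  i=4: j in [7,6] -> 0
  i=5: j in [6,6] -> 1
  i=6: j in [5,6] -> 2
H(13) = 0+0+0+0+0+1+2 = 3


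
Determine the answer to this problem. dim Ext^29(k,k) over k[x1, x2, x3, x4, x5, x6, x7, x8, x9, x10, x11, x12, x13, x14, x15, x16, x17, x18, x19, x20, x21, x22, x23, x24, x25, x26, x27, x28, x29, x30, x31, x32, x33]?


C(n,i)=C(33,29)=40920
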